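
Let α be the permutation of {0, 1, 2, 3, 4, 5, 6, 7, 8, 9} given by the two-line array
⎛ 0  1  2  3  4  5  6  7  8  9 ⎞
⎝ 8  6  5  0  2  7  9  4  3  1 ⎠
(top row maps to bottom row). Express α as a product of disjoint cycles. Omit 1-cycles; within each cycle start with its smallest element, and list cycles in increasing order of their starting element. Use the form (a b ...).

From 0: 0 → 8 → 3 → 0, closing the cycle (0 8 3).
Continuing from each remaining unvisited element yields (0 8 3)(1 6 9)(2 5 7 4).

(0 8 3)(1 6 9)(2 5 7 4)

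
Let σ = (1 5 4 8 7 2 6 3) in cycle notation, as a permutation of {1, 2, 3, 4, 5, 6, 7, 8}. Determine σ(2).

6

Within (1 5 4 8 7 2 6 3), 2 ↦ 6.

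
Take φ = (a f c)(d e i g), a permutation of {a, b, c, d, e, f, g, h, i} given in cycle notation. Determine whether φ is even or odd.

odd

The cycle lengths are 4, 3, 1, 1.
A cycle is odd iff its length is even; φ has 1 even-length cycle, so sgn(φ) = (−1)^1 and φ is odd.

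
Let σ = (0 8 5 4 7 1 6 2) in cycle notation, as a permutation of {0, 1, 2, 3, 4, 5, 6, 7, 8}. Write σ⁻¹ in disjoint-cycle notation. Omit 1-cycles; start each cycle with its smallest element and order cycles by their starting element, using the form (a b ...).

(0 2 6 1 7 4 5 8)

The inverse reverses each cycle.
After reversing and putting each cycle's least element first, σ⁻¹ = (0 2 6 1 7 4 5 8).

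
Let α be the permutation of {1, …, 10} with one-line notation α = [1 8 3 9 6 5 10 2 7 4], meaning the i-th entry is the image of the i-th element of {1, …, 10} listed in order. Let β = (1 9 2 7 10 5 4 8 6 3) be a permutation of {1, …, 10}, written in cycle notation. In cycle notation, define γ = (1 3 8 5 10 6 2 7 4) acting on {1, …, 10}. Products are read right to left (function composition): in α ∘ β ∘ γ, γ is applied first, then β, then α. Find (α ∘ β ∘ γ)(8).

9

Chase 8: γ(8) = 5; β(5) = 4; α(4) = 9. Hence (α ∘ β ∘ γ)(8) = 9.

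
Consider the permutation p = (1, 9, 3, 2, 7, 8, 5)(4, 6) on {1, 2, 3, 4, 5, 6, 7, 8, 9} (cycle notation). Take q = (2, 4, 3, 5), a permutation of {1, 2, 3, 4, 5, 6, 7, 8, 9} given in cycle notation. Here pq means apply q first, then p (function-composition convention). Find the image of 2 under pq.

6

First apply q: q(2) = 4, then p(4) = 6. Thus (pq)(2) = 6.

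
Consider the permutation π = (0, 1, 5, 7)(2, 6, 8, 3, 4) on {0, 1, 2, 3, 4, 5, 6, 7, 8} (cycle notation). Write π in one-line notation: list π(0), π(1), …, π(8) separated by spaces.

1 5 6 4 2 7 8 0 3

Reading each image from the cycles: 0→1, 1→5, 2→6, 3→4, 4→2, 5→7, 6→8, 7→0, 8→3.
Listing these in domain order gives 1 5 6 4 2 7 8 0 3.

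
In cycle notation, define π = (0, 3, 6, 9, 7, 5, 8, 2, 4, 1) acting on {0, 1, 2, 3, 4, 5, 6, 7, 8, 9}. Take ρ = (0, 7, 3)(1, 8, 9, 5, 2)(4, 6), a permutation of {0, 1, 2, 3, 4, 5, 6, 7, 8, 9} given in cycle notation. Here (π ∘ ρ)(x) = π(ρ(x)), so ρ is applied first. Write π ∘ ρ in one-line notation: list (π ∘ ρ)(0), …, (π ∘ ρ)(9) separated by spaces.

5 2 0 3 9 4 1 6 7 8

For each element, apply ρ then π: 0 → 7 → 5; 1 → 8 → 2; 2 → 1 → 0; 3 → 0 → 3; 4 → 6 → 9; 5 → 2 → 4; 6 → 4 → 1; 7 → 3 → 6; 8 → 9 → 7; 9 → 5 → 8.
Collecting the images, π ∘ ρ = [5 2 0 3 9 4 1 6 7 8].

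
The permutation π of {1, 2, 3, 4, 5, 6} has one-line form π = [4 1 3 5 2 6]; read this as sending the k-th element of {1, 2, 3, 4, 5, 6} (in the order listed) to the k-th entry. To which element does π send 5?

2

5 is element number 5 of the domain, and entry number 5 of the one-line form is 2, so π(5) = 2.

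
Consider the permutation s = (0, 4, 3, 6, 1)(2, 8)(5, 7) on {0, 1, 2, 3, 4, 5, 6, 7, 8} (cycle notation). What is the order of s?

10

The disjoint cycles have lengths 5, 2, 2.
Since disjoint cycles commute, ord(s) = lcm(5, 2, 2) = 10.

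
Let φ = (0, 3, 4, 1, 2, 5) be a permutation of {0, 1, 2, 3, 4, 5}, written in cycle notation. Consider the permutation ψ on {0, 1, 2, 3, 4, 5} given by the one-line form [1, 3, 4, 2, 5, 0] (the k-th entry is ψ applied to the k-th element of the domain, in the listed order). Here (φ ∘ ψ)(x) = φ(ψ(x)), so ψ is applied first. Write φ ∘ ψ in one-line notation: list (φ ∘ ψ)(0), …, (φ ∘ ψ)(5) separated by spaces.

For each element, apply ψ then φ: 0 → 1 → 2; 1 → 3 → 4; 2 → 4 → 1; 3 → 2 → 5; 4 → 5 → 0; 5 → 0 → 3.
So φ ∘ ψ in one-line form is 2 4 1 5 0 3.

2 4 1 5 0 3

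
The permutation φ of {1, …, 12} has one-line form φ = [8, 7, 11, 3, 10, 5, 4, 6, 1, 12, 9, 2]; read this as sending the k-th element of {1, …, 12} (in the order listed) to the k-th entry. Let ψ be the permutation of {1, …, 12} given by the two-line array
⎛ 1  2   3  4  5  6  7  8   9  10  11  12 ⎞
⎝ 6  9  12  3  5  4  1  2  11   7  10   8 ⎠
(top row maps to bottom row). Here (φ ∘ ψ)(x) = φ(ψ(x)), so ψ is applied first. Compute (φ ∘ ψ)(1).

5

ψ(1) = 6, then φ(6) = 5; composing gives (φ ∘ ψ)(1) = 5.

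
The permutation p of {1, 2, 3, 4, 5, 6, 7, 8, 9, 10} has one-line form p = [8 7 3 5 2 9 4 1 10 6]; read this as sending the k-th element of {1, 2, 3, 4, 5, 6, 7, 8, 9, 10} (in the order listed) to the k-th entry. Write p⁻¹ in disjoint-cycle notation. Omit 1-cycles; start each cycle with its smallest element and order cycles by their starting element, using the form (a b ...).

First write p in disjoint cycles: (1 8)(2 7 4 5)(6 9 10).
Reversing each cycle (and rotating so the smallest element leads) gives p⁻¹ = (1 8)(2 5 4 7)(6 10 9).

(1 8)(2 5 4 7)(6 10 9)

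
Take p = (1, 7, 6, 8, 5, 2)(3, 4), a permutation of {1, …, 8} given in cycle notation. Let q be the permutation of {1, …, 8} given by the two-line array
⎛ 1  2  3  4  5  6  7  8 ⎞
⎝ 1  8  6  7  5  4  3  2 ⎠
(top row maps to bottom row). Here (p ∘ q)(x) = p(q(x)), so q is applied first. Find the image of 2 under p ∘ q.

5

q(2) = 8, then p(8) = 5; composing gives (p ∘ q)(2) = 5.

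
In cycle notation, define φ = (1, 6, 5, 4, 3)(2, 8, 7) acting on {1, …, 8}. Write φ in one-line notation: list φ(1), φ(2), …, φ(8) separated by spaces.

Image by image: 1↦6, 2↦8, 3↦1, 4↦3, 5↦4, 6↦5, 7↦2, 8↦7.
So the one-line form is 6 8 1 3 4 5 2 7.

6 8 1 3 4 5 2 7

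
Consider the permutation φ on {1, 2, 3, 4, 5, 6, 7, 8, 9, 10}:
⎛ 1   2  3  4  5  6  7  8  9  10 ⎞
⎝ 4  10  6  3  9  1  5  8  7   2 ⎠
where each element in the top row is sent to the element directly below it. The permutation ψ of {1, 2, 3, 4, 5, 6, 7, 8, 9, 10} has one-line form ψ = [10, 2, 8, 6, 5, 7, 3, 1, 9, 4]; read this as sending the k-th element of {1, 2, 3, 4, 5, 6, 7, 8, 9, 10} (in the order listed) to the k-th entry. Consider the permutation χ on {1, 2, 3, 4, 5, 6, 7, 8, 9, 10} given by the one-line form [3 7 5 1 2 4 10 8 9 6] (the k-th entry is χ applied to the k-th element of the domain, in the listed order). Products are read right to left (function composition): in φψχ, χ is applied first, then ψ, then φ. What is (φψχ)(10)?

5

(φψχ)(10) = φ(ψ(χ(10))). χ(10) = 6, then ψ(6) = 7, then φ(7) = 5, so the result is 5.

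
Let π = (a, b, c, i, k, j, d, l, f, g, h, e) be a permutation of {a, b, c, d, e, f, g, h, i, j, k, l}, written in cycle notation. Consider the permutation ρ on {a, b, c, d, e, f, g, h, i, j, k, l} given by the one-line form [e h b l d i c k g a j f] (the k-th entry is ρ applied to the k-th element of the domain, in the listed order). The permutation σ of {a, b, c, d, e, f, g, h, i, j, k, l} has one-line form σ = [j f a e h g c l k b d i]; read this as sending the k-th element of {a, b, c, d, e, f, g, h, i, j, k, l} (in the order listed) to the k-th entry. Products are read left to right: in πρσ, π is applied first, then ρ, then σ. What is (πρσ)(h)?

e

Chase h: π(h) = e; ρ(e) = d; σ(d) = e. Hence (πρσ)(h) = e.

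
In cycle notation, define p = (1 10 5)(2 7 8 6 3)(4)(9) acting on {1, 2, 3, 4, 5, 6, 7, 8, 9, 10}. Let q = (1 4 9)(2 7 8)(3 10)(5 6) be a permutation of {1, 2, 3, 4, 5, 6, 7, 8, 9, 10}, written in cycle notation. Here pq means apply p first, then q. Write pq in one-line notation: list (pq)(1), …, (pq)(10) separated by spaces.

For each element, apply p then q: 1 → 10 → 3; 2 → 7 → 8; 3 → 2 → 7; 4 → 4 → 9; 5 → 1 → 4; 6 → 3 → 10; 7 → 8 → 2; 8 → 6 → 5; 9 → 9 → 1; 10 → 5 → 6.
So pq in one-line form is 3 8 7 9 4 10 2 5 1 6.

3 8 7 9 4 10 2 5 1 6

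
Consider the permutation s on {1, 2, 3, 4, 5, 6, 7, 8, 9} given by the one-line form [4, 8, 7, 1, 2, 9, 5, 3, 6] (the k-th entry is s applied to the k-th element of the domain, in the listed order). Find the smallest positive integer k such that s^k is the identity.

Writing s as disjoint cycles, the cycle lengths are 5, 2, 2.
The order of s is the least common multiple of its cycle lengths: lcm(5, 2, 2) = 10.

10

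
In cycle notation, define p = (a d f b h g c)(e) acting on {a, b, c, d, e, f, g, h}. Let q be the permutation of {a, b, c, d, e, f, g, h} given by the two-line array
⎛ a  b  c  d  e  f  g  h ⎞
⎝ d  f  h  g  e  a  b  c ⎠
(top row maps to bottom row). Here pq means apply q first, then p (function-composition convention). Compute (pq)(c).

q(c) = h, then p(h) = g; composing gives (pq)(c) = g.

g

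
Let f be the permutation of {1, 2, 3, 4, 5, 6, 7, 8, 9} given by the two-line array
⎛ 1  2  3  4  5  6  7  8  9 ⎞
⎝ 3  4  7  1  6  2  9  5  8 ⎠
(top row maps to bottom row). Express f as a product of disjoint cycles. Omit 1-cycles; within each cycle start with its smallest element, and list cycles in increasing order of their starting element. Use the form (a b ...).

(1 3 7 9 8 5 6 2 4)

Start at 1 and follow images: 1 → 3 → 7 → 9 → 8 → 5 → 6 → 2 → 4 → 1, giving the cycle (1 3 7 9 8 5 6 2 4).
Continuing from each remaining unvisited element yields (1 3 7 9 8 5 6 2 4).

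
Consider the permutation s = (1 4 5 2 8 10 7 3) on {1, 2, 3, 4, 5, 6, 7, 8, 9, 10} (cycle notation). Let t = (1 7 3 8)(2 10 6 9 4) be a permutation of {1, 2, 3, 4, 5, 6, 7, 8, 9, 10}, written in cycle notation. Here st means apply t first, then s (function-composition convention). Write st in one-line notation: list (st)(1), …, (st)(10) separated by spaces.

(st)(x) = s(t(x)). Computing each image: s(t(1)) = s(7) = 3, s(t(2)) = s(10) = 7, s(t(3)) = s(8) = 10, s(t(4)) = s(2) = 8, s(t(5)) = s(5) = 2, s(t(6)) = s(9) = 9, s(t(7)) = s(3) = 1, s(t(8)) = s(1) = 4, s(t(9)) = s(4) = 5, s(t(10)) = s(6) = 6.
Hence st = [3 7 10 8 2 9 1 4 5 6].

3 7 10 8 2 9 1 4 5 6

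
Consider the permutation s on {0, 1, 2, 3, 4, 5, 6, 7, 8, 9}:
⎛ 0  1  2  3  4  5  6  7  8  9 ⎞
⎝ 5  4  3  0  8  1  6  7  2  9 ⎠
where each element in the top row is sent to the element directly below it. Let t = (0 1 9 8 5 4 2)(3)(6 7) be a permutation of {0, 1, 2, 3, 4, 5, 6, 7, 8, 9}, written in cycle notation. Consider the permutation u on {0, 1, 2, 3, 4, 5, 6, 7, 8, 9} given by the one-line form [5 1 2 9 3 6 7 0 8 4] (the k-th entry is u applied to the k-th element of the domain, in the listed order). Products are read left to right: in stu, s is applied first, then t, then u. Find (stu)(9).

Chase 9: s(9) = 9; t(9) = 8; u(8) = 8. Hence (stu)(9) = 8.

8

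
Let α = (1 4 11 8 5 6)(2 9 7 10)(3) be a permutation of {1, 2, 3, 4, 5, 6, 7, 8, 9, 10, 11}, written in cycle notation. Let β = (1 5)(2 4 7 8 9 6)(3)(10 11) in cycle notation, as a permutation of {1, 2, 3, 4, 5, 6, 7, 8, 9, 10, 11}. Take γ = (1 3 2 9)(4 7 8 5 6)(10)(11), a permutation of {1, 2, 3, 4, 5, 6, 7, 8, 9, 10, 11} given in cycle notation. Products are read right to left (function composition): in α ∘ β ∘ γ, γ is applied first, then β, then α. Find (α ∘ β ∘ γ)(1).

3

Apply the permutations in order: γ(1) = 3, then β(3) = 3, then α(3) = 3. So (α ∘ β ∘ γ)(1) = 3.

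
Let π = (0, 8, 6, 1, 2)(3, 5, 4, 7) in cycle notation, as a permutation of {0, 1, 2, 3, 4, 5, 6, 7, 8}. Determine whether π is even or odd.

The cycle lengths are 5, 4.
A cycle of length ℓ contributes ℓ−1 transpositions, so π is a product of 4 + 3 = 7 transpositions — odd.

odd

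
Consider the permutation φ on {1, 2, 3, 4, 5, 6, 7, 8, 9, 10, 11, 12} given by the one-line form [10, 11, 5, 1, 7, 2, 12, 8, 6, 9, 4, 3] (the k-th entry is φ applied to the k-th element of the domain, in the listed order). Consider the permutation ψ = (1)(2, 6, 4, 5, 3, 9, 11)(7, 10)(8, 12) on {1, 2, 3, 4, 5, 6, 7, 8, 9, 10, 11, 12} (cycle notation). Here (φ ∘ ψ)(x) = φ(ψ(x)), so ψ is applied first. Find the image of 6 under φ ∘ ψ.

ψ(6) = 4, then φ(4) = 1; composing gives (φ ∘ ψ)(6) = 1.

1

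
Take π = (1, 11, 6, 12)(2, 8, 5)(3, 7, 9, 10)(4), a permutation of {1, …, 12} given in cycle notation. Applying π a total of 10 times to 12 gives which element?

12 lies in the 4-cycle (1, 11, 6, 12).
Since the cycle has length 4, π^10 acts on it the same as π^2 (10 mod 4 = 2).
Stepping 2 places around the cycle: 12 → 1 → 11.

11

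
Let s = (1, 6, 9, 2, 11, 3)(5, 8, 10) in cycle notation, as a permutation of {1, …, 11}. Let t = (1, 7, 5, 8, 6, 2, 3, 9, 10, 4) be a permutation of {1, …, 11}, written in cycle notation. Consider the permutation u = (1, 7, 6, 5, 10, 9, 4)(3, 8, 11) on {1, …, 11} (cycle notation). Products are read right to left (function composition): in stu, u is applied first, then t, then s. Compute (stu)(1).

8

(stu)(1) = s(t(u(1))). u(1) = 7, then t(7) = 5, then s(5) = 8, so the result is 8.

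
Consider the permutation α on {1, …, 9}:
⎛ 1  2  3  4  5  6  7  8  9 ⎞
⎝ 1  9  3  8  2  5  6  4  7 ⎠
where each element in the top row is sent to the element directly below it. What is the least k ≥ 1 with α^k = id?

The disjoint-cycle form of α has cycle lengths 5, 2, 1, 1.
Since disjoint cycles commute, ord(α) = lcm(5, 2) = 10.

10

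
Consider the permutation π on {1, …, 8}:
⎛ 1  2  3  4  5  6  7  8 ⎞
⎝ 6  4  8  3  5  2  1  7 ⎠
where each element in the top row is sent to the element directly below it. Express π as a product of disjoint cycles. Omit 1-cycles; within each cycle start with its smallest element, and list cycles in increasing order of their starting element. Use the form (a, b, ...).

(1, 6, 2, 4, 3, 8, 7)

Start at 1 and follow images: 1 → 6 → 2 → 4 → 3 → 8 → 7 → 1, giving the cycle (1, 6, 2, 4, 3, 8, 7).
Repeating from the next unused element and collecting all non-trivial cycles gives (1, 6, 2, 4, 3, 8, 7).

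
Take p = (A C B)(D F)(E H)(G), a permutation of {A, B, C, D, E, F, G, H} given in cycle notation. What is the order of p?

The cycle type of p is (3, 2, 2, 1).
Since disjoint cycles commute, ord(p) = lcm(3, 2, 2) = 6.

6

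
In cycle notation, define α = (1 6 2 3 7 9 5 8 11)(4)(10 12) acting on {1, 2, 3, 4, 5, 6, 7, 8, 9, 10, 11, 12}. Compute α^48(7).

8

7 lies in the 9-cycle (1 6 2 3 7 9 5 8 11).
Powers repeat with period 9 on this cycle, and 48 mod 9 = 3, so α^48(7) = α^3(7).
Stepping 3 places around the cycle: 7 → 9 → 5 → 8.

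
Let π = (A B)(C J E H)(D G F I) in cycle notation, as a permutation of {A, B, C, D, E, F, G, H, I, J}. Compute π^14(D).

F

D lies in the 4-cycle (D G F I).
Since the cycle has length 4, π^14 acts on it the same as π^2 (14 mod 4 = 2).
Stepping 2 places around the cycle: D → G → F.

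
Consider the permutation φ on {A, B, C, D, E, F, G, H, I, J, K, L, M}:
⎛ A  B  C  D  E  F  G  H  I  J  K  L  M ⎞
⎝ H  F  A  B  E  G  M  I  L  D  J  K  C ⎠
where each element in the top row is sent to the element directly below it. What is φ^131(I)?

H

Tracing I → L → … returns to I after 12 steps, so I lies in a 12-cycle (A H I L K J D B F G M C).
Since the cycle has length 12, φ^131 acts on it the same as φ^11 (131 mod 12 = 11).
Stepping 11 places around the cycle: I → L → K → J → D → B → F → G → M → C → A → H.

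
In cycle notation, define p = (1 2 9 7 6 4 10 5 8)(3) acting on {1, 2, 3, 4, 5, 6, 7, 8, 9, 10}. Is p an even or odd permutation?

The cycle lengths are 9, 1.
A cycle is odd iff its length is even; p has 0 even-length cycles, so sgn(p) = (−1)^0 and p is even.

even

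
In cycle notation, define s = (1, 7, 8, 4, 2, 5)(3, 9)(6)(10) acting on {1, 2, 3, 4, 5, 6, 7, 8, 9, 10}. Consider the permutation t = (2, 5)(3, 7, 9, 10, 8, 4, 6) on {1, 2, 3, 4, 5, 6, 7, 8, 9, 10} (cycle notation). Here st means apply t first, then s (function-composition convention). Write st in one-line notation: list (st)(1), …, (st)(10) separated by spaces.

(st)(x) = s(t(x)). Computing each image: s(t(1)) = s(1) = 7, s(t(2)) = s(5) = 1, s(t(3)) = s(7) = 8, s(t(4)) = s(6) = 6, s(t(5)) = s(2) = 5, s(t(6)) = s(3) = 9, s(t(7)) = s(9) = 3, s(t(8)) = s(4) = 2, s(t(9)) = s(10) = 10, s(t(10)) = s(8) = 4.
Hence st = [7 1 8 6 5 9 3 2 10 4].

7 1 8 6 5 9 3 2 10 4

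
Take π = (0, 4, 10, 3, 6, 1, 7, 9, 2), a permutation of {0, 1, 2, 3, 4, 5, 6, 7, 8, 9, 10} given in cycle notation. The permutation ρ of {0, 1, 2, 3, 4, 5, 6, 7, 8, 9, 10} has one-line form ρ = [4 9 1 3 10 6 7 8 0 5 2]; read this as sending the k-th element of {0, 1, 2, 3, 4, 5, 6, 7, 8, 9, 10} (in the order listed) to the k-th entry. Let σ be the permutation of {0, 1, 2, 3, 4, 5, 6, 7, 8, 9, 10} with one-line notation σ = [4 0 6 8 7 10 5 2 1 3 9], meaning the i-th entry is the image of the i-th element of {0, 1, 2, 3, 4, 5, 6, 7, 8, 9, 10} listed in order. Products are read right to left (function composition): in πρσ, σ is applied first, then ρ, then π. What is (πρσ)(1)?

10

Apply the permutations in order: σ(1) = 0, then ρ(0) = 4, then π(4) = 10. So (πρσ)(1) = 10.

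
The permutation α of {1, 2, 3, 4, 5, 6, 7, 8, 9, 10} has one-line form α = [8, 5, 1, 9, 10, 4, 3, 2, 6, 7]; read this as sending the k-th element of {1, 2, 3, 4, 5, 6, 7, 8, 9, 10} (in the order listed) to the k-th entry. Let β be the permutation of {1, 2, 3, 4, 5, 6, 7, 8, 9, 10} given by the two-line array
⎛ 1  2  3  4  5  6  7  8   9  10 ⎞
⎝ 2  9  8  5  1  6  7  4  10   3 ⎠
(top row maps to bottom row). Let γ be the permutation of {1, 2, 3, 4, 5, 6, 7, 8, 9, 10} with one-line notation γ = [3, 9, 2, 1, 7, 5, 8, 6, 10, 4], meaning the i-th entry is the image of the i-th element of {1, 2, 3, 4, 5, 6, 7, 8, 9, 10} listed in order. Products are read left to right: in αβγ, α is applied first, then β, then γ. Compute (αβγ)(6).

Apply the permutations in order: α(6) = 4, then β(4) = 5, then γ(5) = 7. So (αβγ)(6) = 7.

7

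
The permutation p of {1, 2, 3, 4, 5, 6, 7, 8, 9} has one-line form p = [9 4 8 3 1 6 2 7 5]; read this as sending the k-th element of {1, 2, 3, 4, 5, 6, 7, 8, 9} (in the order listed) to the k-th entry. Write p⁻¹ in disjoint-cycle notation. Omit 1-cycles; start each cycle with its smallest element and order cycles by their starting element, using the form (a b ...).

(1 5 9)(2 7 8 3 4)

The cycle decomposition of p is (1 9 5)(2 4 3 8 7).
Reversing each cycle (and rotating so the smallest element leads) gives p⁻¹ = (1 5 9)(2 7 8 3 4).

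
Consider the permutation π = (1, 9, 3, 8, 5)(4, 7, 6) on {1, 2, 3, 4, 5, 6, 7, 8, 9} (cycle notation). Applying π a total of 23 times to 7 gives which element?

4

7 lies in the 3-cycle (4, 7, 6).
On a 3-cycle, π^3 is the identity, so π^23 = π^2 there (23 ≡ 2 mod 3).
Advancing 2 steps from 7: 7 → 6 → 4.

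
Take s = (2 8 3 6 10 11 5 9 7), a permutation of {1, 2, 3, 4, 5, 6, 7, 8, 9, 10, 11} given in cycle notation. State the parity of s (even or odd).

The cycle lengths are 9, 1, 1.
A cycle of length ℓ contributes ℓ−1 transpositions, so s is a product of 8 transpositions — even.

even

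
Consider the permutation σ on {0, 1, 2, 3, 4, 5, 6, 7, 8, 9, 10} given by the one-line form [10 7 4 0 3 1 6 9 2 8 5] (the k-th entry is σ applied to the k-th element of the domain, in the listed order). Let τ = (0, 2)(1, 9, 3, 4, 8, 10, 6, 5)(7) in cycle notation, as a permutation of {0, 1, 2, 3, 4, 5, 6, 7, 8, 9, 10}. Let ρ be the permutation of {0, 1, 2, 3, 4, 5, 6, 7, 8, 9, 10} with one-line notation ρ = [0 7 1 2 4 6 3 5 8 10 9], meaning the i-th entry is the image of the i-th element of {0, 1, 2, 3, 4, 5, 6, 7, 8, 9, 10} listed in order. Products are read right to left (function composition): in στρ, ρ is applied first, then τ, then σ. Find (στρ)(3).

10

(στρ)(3) = σ(τ(ρ(3))). ρ(3) = 2, then τ(2) = 0, then σ(0) = 10, so the result is 10.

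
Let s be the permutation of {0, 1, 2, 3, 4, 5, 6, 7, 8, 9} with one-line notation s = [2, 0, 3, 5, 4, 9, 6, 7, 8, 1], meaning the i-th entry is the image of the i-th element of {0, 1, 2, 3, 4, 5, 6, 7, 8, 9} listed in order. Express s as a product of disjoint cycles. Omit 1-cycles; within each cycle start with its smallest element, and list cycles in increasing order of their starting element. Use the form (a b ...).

(0 2 3 5 9 1)

Start at 0 and follow images: 0 → 2 → 3 → 5 → 9 → 1 → 0, giving the cycle (0 2 3 5 9 1).
Continuing from each remaining unvisited element yields (0 2 3 5 9 1).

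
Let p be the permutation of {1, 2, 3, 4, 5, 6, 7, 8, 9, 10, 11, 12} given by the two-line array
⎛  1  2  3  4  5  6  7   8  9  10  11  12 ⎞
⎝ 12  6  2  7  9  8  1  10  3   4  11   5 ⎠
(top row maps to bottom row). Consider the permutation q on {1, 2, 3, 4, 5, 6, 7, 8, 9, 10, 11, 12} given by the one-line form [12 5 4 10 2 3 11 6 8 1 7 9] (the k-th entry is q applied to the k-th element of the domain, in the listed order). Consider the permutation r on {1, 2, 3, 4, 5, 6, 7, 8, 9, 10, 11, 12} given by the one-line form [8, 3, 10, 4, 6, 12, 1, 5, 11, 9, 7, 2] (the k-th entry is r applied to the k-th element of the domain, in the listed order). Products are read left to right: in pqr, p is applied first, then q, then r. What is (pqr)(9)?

Apply the permutations in order: p(9) = 3, then q(3) = 4, then r(4) = 4. So (pqr)(9) = 4.

4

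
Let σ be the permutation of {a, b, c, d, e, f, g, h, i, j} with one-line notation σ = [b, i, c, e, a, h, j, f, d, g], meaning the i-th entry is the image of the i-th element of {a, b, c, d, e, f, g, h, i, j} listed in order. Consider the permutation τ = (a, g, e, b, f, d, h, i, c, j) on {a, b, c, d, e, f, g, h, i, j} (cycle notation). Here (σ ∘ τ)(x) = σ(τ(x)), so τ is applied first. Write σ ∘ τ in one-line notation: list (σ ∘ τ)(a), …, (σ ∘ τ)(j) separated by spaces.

(σ ∘ τ)(x) = σ(τ(x)). Computing each image: σ(τ(a)) = σ(g) = j, σ(τ(b)) = σ(f) = h, σ(τ(c)) = σ(j) = g, σ(τ(d)) = σ(h) = f, σ(τ(e)) = σ(b) = i, σ(τ(f)) = σ(d) = e, σ(τ(g)) = σ(e) = a, σ(τ(h)) = σ(i) = d, σ(τ(i)) = σ(c) = c, σ(τ(j)) = σ(a) = b.
Hence σ ∘ τ = [j h g f i e a d c b].

j h g f i e a d c b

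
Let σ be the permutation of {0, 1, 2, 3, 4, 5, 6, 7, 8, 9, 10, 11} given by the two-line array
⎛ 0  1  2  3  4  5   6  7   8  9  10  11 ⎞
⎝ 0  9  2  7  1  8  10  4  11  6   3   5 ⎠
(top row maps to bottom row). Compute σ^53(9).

7

Tracing 9 → 6 → … returns to 9 after 7 steps, so 9 lies in a 7-cycle (1, 9, 6, 10, 3, 7, 4).
Since the cycle has length 7, σ^53 acts on it the same as σ^4 (53 mod 7 = 4).
Advancing 4 steps from 9: 9 → 6 → 10 → 3 → 7.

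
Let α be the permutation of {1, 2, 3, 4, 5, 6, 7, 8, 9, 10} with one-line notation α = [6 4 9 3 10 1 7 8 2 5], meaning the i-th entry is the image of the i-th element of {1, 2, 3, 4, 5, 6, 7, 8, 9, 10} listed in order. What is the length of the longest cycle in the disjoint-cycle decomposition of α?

Decomposing into disjoint cycles gives (1 6)(2 4 3 9)(5 10); the longest has length 4.

4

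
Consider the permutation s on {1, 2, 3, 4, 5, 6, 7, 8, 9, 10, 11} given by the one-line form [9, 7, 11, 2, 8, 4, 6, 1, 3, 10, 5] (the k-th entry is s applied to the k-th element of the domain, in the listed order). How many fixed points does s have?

1

The fixed points (elements with s(x) = x) are {10}, so there is 1.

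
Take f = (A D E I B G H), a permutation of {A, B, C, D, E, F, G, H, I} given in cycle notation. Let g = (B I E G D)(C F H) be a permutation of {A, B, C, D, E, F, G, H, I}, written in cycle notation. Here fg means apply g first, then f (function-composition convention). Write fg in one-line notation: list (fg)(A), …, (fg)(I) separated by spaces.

D B F G H A E C I

(fg)(x) = f(g(x)). Computing each image: f(g(A)) = f(A) = D, f(g(B)) = f(I) = B, f(g(C)) = f(F) = F, f(g(D)) = f(B) = G, f(g(E)) = f(G) = H, f(g(F)) = f(H) = A, f(g(G)) = f(D) = E, f(g(H)) = f(C) = C, f(g(I)) = f(E) = I.
Hence fg = [D B F G H A E C I].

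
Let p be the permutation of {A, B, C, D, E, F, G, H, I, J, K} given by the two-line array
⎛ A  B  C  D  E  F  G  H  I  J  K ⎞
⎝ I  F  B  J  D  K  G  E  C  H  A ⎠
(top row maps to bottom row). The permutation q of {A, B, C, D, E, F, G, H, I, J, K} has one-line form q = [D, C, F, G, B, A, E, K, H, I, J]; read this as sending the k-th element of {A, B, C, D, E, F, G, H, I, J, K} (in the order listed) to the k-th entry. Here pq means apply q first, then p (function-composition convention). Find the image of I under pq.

E

First apply q: q(I) = H, then p(H) = E. Thus (pq)(I) = E.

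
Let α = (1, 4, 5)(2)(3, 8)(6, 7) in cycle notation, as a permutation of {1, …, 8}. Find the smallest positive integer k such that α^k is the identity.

6

The disjoint cycles have lengths 3, 2, 2, 1.
The order of α is the least common multiple of its cycle lengths: lcm(3, 2, 2) = 6.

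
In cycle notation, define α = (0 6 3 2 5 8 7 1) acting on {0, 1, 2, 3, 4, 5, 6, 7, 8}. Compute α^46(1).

1 lies in the 8-cycle (0 6 3 2 5 8 7 1).
On an 8-cycle, α^8 is the identity, so α^46 = α^6 there (46 ≡ 6 mod 8).
Stepping 6 places around the cycle: 1 → 0 → 6 → 3 → 2 → 5 → 8.

8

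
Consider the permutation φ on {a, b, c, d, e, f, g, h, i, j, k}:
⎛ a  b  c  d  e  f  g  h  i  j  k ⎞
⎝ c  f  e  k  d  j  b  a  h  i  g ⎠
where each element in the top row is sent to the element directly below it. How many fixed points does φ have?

0

No element satisfies φ(x) = x, so there are 0 fixed points.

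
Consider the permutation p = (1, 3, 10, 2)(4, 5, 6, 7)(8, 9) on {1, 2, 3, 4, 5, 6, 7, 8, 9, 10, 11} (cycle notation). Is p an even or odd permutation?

The cycle lengths are 4, 4, 2, 1.
A cycle of length ℓ contributes ℓ−1 transpositions, so p is a product of 3 + 3 + 1 = 7 transpositions — odd.

odd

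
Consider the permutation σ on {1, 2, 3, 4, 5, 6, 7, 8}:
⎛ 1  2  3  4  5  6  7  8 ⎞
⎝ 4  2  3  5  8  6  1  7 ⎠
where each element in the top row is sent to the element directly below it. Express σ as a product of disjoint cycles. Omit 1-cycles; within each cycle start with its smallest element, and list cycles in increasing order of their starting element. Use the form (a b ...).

From 1: 1 → 4 → 5 → 8 → 7 → 1, closing the cycle (1 4 5 8 7).
Continuing from each remaining unvisited element yields (1 4 5 8 7).

(1 4 5 8 7)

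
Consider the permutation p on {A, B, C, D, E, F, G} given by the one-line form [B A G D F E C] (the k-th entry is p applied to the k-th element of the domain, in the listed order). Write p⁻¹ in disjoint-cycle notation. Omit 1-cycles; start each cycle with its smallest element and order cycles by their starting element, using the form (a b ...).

(A B)(C G)(E F)

First write p in disjoint cycles: (A B)(C G)(E F).
The inverse reverses every cycle; in canonical form, p⁻¹ = (A B)(C G)(E F).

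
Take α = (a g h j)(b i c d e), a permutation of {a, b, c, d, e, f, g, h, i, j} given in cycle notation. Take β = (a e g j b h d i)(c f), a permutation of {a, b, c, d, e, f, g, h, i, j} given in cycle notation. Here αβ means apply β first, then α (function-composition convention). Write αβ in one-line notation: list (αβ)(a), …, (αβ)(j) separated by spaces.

(αβ)(x) = α(β(x)). Computing each image: α(β(a)) = α(e) = b, α(β(b)) = α(h) = j, α(β(c)) = α(f) = f, α(β(d)) = α(i) = c, α(β(e)) = α(g) = h, α(β(f)) = α(c) = d, α(β(g)) = α(j) = a, α(β(h)) = α(d) = e, α(β(i)) = α(a) = g, α(β(j)) = α(b) = i.
Hence αβ = [b j f c h d a e g i].

b j f c h d a e g i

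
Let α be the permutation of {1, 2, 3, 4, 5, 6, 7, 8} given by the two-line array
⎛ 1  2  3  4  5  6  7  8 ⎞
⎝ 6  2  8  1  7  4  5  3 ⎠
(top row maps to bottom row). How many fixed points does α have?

The fixed points (elements with α(x) = x) are {2}, so there is 1.

1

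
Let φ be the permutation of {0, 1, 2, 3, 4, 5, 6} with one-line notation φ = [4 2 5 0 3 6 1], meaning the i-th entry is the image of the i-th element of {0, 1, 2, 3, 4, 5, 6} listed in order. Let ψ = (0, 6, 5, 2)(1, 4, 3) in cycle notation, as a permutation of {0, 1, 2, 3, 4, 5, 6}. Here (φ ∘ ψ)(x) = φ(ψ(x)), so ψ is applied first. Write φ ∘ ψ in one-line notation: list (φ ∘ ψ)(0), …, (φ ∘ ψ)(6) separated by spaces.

Chase each element through ψ then φ: 0 → 6 → 1; 1 → 4 → 3; 2 → 0 → 4; 3 → 1 → 2; 4 → 3 → 0; 5 → 2 → 5; 6 → 5 → 6.
So φ ∘ ψ in one-line form is 1 3 4 2 0 5 6.

1 3 4 2 0 5 6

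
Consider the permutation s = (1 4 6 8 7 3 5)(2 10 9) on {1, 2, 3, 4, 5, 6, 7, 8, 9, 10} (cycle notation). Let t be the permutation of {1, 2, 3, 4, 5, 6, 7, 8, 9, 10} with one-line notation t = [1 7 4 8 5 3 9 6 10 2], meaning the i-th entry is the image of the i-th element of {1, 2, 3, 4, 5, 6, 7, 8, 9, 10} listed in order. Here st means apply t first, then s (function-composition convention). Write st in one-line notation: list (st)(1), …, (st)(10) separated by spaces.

4 3 6 7 1 5 2 8 9 10

Chase each element through t then s: 1 → 1 → 4; 2 → 7 → 3; 3 → 4 → 6; 4 → 8 → 7; 5 → 5 → 1; 6 → 3 → 5; 7 → 9 → 2; 8 → 6 → 8; 9 → 10 → 9; 10 → 2 → 10.
So st in one-line form is 4 3 6 7 1 5 2 8 9 10.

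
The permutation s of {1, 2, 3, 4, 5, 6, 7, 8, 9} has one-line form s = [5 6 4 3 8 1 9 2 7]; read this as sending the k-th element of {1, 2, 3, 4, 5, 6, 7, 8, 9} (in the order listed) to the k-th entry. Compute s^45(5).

Tracing 5 → 8 → … returns to 5 after 5 steps, so 5 lies in a 5-cycle (1, 5, 8, 2, 6).
On a 5-cycle, s^5 is the identity, so s^45 = s^0 there (45 ≡ 0 mod 5).
So s^45(5) = 5.

5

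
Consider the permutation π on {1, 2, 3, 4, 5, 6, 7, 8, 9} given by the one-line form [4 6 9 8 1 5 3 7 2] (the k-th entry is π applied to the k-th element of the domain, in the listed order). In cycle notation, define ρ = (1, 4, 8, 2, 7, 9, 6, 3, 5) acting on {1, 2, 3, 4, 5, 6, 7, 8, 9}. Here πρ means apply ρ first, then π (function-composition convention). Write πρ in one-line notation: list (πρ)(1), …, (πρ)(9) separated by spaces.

(πρ)(x) = π(ρ(x)). Computing each image: π(ρ(1)) = π(4) = 8, π(ρ(2)) = π(7) = 3, π(ρ(3)) = π(5) = 1, π(ρ(4)) = π(8) = 7, π(ρ(5)) = π(1) = 4, π(ρ(6)) = π(3) = 9, π(ρ(7)) = π(9) = 2, π(ρ(8)) = π(2) = 6, π(ρ(9)) = π(6) = 5.
Hence πρ = [8 3 1 7 4 9 2 6 5].

8 3 1 7 4 9 2 6 5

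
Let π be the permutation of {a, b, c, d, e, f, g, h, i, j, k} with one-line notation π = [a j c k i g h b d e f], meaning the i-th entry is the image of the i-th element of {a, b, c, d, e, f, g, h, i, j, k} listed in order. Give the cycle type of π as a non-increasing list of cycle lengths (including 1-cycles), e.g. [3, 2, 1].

[9, 1, 1]

The disjoint cycles are (a)(b j e i d k f g h)(c), with lengths 9, 1, 1 in non-increasing order.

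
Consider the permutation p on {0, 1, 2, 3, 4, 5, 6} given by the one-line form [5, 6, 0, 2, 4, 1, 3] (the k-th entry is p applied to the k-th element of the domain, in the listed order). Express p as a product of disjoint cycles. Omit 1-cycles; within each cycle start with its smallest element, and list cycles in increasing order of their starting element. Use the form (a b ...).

(0 5 1 6 3 2)

From 0: 0 → 5 → 1 → 6 → 3 → 2 → 0, closing the cycle (0 5 1 6 3 2).
Repeating from the next unused element and collecting all non-trivial cycles gives (0 5 1 6 3 2).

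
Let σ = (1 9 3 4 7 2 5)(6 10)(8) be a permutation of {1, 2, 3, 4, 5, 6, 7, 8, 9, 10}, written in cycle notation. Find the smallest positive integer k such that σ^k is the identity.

14

The disjoint cycles have lengths 7, 2, 1.
Since disjoint cycles commute, ord(σ) = lcm(7, 2) = 14.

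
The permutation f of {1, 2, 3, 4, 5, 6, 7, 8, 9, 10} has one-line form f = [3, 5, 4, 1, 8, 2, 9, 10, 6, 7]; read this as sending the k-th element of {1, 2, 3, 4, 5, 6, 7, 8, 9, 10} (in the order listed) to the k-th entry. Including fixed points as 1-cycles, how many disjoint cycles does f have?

The cycle decomposition is (1, 3, 4)(2, 5, 8, 10, 7, 9, 6), which has 2 cycles (counting 1-cycles).

2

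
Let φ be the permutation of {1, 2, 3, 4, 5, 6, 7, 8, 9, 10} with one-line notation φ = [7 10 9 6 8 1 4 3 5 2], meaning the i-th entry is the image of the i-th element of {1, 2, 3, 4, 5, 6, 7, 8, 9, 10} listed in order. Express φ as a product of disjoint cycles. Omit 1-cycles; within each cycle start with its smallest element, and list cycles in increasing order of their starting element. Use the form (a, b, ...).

(1, 7, 4, 6)(2, 10)(3, 9, 5, 8)

Start at 1 and follow images: 1 → 7 → 4 → 6 → 1, giving the cycle (1, 7, 4, 6).
Repeating from the next unused element and collecting all non-trivial cycles gives (1, 7, 4, 6)(2, 10)(3, 9, 5, 8).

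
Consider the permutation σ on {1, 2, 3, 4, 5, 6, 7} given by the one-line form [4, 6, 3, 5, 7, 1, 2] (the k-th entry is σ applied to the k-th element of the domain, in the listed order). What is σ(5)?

7

5 is element number 5 of the domain, and entry number 5 of the one-line form is 7, so σ(5) = 7.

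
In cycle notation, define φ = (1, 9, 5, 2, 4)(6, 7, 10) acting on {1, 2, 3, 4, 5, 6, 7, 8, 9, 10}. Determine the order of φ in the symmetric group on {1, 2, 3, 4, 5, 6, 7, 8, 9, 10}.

15

The disjoint cycles have lengths 5, 3, 1, 1.
The order is lcm(5, 3) = 15.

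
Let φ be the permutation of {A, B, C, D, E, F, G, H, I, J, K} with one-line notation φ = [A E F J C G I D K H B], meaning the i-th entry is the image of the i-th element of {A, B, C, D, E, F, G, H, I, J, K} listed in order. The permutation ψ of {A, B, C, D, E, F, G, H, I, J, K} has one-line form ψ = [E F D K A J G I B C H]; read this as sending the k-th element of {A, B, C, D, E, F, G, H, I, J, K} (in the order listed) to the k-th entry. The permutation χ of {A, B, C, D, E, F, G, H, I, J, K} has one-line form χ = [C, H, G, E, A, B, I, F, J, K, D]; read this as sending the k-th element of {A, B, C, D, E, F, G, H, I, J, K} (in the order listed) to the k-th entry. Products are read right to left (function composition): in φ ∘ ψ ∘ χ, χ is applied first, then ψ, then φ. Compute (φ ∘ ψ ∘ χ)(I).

F

Chase I: χ(I) = J; ψ(J) = C; φ(C) = F. Hence (φ ∘ ψ ∘ χ)(I) = F.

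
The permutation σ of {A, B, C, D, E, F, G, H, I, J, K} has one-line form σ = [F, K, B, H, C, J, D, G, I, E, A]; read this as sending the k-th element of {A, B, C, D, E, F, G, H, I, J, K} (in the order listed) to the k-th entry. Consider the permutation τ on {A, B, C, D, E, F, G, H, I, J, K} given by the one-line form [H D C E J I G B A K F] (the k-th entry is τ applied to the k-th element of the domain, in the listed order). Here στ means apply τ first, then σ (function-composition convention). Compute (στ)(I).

(στ)(I) = σ(τ(I)). τ(I) = A, then σ(A) = F. So (στ)(I) = F.

F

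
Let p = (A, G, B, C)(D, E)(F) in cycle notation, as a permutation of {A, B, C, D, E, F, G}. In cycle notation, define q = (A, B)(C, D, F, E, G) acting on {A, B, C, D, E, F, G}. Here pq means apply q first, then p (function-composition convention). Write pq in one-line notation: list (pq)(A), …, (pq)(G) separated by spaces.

C G E F B D A

(pq)(x) = p(q(x)). Computing each image: p(q(A)) = p(B) = C, p(q(B)) = p(A) = G, p(q(C)) = p(D) = E, p(q(D)) = p(F) = F, p(q(E)) = p(G) = B, p(q(F)) = p(E) = D, p(q(G)) = p(C) = A.
Hence pq = [C G E F B D A].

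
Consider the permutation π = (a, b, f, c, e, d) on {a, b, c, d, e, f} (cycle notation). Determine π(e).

d

e appears in (a, b, f, c, e, d); the next entry (wrapping around) is d.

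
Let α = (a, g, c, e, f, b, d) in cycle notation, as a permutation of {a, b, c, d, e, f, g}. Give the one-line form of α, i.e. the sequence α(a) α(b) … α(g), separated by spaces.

Each element maps to the next entry in its cycle (wrapping to the front): a→g, b→d, c→e, d→a, e→f, f→b, g→c.
So the one-line form is g d e a f b c.

g d e a f b c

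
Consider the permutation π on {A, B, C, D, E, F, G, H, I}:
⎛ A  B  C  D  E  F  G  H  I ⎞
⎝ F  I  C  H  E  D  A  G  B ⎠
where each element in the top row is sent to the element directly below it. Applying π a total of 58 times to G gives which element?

D

Tracing G → A → … returns to G after 5 steps, so G lies in a 5-cycle (A, F, D, H, G).
Since the cycle has length 5, π^58 acts on it the same as π^3 (58 mod 5 = 3).
Advancing 3 steps from G: G → A → F → D.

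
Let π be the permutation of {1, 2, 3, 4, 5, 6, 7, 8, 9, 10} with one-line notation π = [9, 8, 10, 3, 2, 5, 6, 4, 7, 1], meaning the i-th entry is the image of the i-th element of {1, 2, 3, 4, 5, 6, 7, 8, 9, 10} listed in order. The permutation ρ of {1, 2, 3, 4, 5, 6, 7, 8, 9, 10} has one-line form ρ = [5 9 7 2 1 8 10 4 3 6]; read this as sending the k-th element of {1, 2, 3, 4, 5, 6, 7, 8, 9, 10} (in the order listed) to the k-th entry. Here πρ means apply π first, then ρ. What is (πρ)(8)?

2

(πρ)(8) = ρ(π(8)). π(8) = 4, then ρ(4) = 2. So (πρ)(8) = 2.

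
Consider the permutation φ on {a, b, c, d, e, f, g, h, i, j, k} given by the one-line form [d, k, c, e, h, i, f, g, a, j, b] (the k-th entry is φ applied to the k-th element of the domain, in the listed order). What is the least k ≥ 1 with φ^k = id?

14

Decomposing into disjoint cycles gives cycle lengths 7, 2, 1, 1.
The order is lcm(7, 2) = 14.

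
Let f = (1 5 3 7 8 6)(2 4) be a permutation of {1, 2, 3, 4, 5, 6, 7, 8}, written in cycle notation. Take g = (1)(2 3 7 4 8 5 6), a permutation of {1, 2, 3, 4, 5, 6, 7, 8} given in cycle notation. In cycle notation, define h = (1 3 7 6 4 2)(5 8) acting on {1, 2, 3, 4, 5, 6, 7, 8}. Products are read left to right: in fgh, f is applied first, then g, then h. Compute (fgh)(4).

(fgh)(4) = h(g(f(4))). f(4) = 2, then g(2) = 3, then h(3) = 7, so the result is 7.

7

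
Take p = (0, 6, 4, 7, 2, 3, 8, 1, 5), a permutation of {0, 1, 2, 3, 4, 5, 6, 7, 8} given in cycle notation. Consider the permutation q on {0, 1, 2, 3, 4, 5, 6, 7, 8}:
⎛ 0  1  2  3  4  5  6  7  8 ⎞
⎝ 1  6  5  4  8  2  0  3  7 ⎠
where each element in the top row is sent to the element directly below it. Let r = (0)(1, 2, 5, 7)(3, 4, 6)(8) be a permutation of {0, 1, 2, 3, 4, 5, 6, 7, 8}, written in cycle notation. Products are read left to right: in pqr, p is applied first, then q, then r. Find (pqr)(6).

8

Apply the permutations in order: p(6) = 4, then q(4) = 8, then r(8) = 8. So (pqr)(6) = 8.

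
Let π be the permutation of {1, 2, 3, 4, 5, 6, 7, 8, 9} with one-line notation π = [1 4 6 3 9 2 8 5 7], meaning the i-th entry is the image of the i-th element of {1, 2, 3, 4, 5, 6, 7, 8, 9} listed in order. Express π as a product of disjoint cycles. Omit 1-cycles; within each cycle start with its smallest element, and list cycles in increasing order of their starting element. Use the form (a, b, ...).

Iterating π from 2 gives 2 → 4 → 3 → 6 → 2; that is the 4-cycle (2, 4, 3, 6).
Continuing from each remaining unvisited element yields (2, 4, 3, 6)(5, 9, 7, 8).

(2, 4, 3, 6)(5, 9, 7, 8)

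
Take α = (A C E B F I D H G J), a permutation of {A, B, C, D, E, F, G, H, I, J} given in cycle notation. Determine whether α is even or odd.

odd

The cycle lengths are 10.
A cycle is odd iff its length is even; α has 1 even-length cycle, so sgn(α) = (−1)^1 and α is odd.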